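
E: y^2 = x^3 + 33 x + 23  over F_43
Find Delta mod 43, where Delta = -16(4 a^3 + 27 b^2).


4 a^3 + 27 b^2 = 4*33^3 + 27*23^2 = 143748 + 14283 = 158031
Delta = -16 * (158031) = -2528496
Delta mod 43 = 33

Delta = 33 (mod 43)


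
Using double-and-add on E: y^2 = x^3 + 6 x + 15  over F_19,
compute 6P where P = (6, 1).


k = 6 = 110_2 (binary, LSB first: 011)
Double-and-add from P = (6, 1):
  bit 0 = 0: acc unchanged = O
  bit 1 = 1: acc = O + (7, 18) = (7, 18)
  bit 2 = 1: acc = (7, 18) + (10, 12) = (6, 18)

6P = (6, 18)


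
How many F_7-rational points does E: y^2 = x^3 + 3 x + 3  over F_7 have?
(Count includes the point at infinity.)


For each x in F_7, count y with y^2 = x^3 + 3 x + 3 mod 7:
  x = 1: RHS = 0, y in [0]  -> 1 point(s)
  x = 3: RHS = 4, y in [2, 5]  -> 2 point(s)
  x = 4: RHS = 2, y in [3, 4]  -> 2 point(s)
Affine points: 5. Add the point at infinity: total = 6.

#E(F_7) = 6


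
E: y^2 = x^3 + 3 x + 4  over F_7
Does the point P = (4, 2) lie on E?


Check whether y^2 = x^3 + 3 x + 4 (mod 7) for (x, y) = (4, 2).
LHS: y^2 = 2^2 mod 7 = 4
RHS: x^3 + 3 x + 4 = 4^3 + 3*4 + 4 mod 7 = 3
LHS != RHS

No, not on the curve


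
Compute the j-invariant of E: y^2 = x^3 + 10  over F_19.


Delta = -16(4 a^3 + 27 b^2) mod 19 = 6
-1728 * (4 a)^3 = -1728 * (4*0)^3 mod 19 = 0
j = 0 * 6^(-1) mod 19 = 0

j = 0 (mod 19)


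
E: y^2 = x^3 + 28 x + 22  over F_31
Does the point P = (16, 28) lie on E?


Check whether y^2 = x^3 + 28 x + 22 (mod 31) for (x, y) = (16, 28).
LHS: y^2 = 28^2 mod 31 = 9
RHS: x^3 + 28 x + 22 = 16^3 + 28*16 + 22 mod 31 = 9
LHS = RHS

Yes, on the curve


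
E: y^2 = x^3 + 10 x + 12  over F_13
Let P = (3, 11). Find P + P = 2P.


Doubling: s = (3 x1^2 + a) / (2 y1)
s = (3*3^2 + 10) / (2*11) mod 13 = 7
x3 = s^2 - 2 x1 mod 13 = 7^2 - 2*3 = 4
y3 = s (x1 - x3) - y1 mod 13 = 7 * (3 - 4) - 11 = 8

2P = (4, 8)


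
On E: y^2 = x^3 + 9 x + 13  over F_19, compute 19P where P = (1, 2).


k = 19 = 10011_2 (binary, LSB first: 11001)
Double-and-add from P = (1, 2):
  bit 0 = 1: acc = O + (1, 2) = (1, 2)
  bit 1 = 1: acc = (1, 2) + (7, 18) = (16, 15)
  bit 2 = 0: acc unchanged = (16, 15)
  bit 3 = 0: acc unchanged = (16, 15)
  bit 4 = 1: acc = (16, 15) + (13, 16) = (7, 1)

19P = (7, 1)


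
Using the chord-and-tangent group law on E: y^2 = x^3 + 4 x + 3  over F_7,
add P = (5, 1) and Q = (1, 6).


P != Q, so use the chord formula.
s = (y2 - y1) / (x2 - x1) = (5) / (3) mod 7 = 4
x3 = s^2 - x1 - x2 mod 7 = 4^2 - 5 - 1 = 3
y3 = s (x1 - x3) - y1 mod 7 = 4 * (5 - 3) - 1 = 0

P + Q = (3, 0)


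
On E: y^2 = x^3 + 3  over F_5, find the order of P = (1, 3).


Compute successive multiples of P until we hit O:
  1P = (1, 3)
  2P = (2, 4)
  3P = (3, 0)
  4P = (2, 1)
  5P = (1, 2)
  6P = O

ord(P) = 6


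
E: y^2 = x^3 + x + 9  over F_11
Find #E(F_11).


For each x in F_11, count y with y^2 = x^3 + 1 x + 9 mod 11:
  x = 0: RHS = 9, y in [3, 8]  -> 2 point(s)
  x = 1: RHS = 0, y in [0]  -> 1 point(s)
  x = 4: RHS = 0, y in [0]  -> 1 point(s)
  x = 6: RHS = 0, y in [0]  -> 1 point(s)
  x = 8: RHS = 1, y in [1, 10]  -> 2 point(s)
Affine points: 7. Add the point at infinity: total = 8.

#E(F_11) = 8


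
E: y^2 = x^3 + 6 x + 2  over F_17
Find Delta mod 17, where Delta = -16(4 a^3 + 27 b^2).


4 a^3 + 27 b^2 = 4*6^3 + 27*2^2 = 864 + 108 = 972
Delta = -16 * (972) = -15552
Delta mod 17 = 3

Delta = 3 (mod 17)


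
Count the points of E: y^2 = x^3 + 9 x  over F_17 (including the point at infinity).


For each x in F_17, count y with y^2 = x^3 + 9 x + 0 mod 17:
  x = 0: RHS = 0, y in [0]  -> 1 point(s)
  x = 2: RHS = 9, y in [3, 14]  -> 2 point(s)
  x = 4: RHS = 15, y in [7, 10]  -> 2 point(s)
  x = 5: RHS = 0, y in [0]  -> 1 point(s)
  x = 6: RHS = 15, y in [7, 10]  -> 2 point(s)
  x = 7: RHS = 15, y in [7, 10]  -> 2 point(s)
  x = 10: RHS = 2, y in [6, 11]  -> 2 point(s)
  x = 11: RHS = 2, y in [6, 11]  -> 2 point(s)
  x = 12: RHS = 0, y in [0]  -> 1 point(s)
  x = 13: RHS = 2, y in [6, 11]  -> 2 point(s)
  x = 15: RHS = 8, y in [5, 12]  -> 2 point(s)
Affine points: 19. Add the point at infinity: total = 20.

#E(F_17) = 20


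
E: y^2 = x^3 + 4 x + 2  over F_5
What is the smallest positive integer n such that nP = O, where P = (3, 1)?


Compute successive multiples of P until we hit O:
  1P = (3, 1)
  2P = (3, 4)
  3P = O

ord(P) = 3


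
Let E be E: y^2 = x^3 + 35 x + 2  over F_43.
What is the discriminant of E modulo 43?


4 a^3 + 27 b^2 = 4*35^3 + 27*2^2 = 171500 + 108 = 171608
Delta = -16 * (171608) = -2745728
Delta mod 43 = 37

Delta = 37 (mod 43)


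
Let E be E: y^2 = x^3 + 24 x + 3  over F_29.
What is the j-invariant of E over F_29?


Delta = -16(4 a^3 + 27 b^2) mod 29 = 23
-1728 * (4 a)^3 = -1728 * (4*24)^3 mod 29 = 19
j = 19 * 23^(-1) mod 29 = 21

j = 21 (mod 29)


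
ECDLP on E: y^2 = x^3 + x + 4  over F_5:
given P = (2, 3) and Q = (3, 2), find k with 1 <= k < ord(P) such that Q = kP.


Enumerate multiples of P until we hit Q = (3, 2):
  1P = (2, 3)
  2P = (0, 3)
  3P = (3, 2)
Match found at i = 3.

k = 3


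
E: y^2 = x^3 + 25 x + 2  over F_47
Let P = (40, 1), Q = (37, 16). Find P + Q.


P != Q, so use the chord formula.
s = (y2 - y1) / (x2 - x1) = (15) / (44) mod 47 = 42
x3 = s^2 - x1 - x2 mod 47 = 42^2 - 40 - 37 = 42
y3 = s (x1 - x3) - y1 mod 47 = 42 * (40 - 42) - 1 = 9

P + Q = (42, 9)


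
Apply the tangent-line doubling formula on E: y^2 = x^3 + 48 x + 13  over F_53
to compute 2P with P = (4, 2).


Doubling: s = (3 x1^2 + a) / (2 y1)
s = (3*4^2 + 48) / (2*2) mod 53 = 24
x3 = s^2 - 2 x1 mod 53 = 24^2 - 2*4 = 38
y3 = s (x1 - x3) - y1 mod 53 = 24 * (4 - 38) - 2 = 30

2P = (38, 30)


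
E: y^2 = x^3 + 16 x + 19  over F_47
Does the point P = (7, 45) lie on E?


Check whether y^2 = x^3 + 16 x + 19 (mod 47) for (x, y) = (7, 45).
LHS: y^2 = 45^2 mod 47 = 4
RHS: x^3 + 16 x + 19 = 7^3 + 16*7 + 19 mod 47 = 4
LHS = RHS

Yes, on the curve


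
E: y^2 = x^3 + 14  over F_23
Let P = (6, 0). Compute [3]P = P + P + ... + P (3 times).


k = 3 = 11_2 (binary, LSB first: 11)
Double-and-add from P = (6, 0):
  bit 0 = 1: acc = O + (6, 0) = (6, 0)
  bit 1 = 1: acc = (6, 0) + O = (6, 0)

3P = (6, 0)


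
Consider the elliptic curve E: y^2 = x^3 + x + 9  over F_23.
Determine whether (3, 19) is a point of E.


Check whether y^2 = x^3 + 1 x + 9 (mod 23) for (x, y) = (3, 19).
LHS: y^2 = 19^2 mod 23 = 16
RHS: x^3 + 1 x + 9 = 3^3 + 1*3 + 9 mod 23 = 16
LHS = RHS

Yes, on the curve


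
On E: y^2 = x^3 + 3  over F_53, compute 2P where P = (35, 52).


Doubling: s = (3 x1^2 + a) / (2 y1)
s = (3*35^2 + 0) / (2*52) mod 53 = 44
x3 = s^2 - 2 x1 mod 53 = 44^2 - 2*35 = 11
y3 = s (x1 - x3) - y1 mod 53 = 44 * (35 - 11) - 52 = 50

2P = (11, 50)


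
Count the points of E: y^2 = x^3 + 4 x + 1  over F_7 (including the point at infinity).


For each x in F_7, count y with y^2 = x^3 + 4 x + 1 mod 7:
  x = 0: RHS = 1, y in [1, 6]  -> 2 point(s)
  x = 4: RHS = 4, y in [2, 5]  -> 2 point(s)
Affine points: 4. Add the point at infinity: total = 5.

#E(F_7) = 5


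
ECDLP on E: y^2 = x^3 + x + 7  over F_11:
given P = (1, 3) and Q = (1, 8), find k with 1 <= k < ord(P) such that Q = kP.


Enumerate multiples of P until we hit Q = (1, 8):
  1P = (1, 3)
  2P = (7, 4)
  3P = (7, 7)
  4P = (1, 8)
Match found at i = 4.

k = 4


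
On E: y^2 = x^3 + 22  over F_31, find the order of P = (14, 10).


Compute successive multiples of P until we hit O:
  1P = (14, 10)
  2P = (13, 7)
  3P = (13, 24)
  4P = (14, 21)
  5P = O

ord(P) = 5


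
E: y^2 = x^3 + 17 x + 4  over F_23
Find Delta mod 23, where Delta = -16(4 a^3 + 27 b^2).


4 a^3 + 27 b^2 = 4*17^3 + 27*4^2 = 19652 + 432 = 20084
Delta = -16 * (20084) = -321344
Delta mod 23 = 12

Delta = 12 (mod 23)


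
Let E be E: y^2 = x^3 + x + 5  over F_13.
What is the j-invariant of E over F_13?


Delta = -16(4 a^3 + 27 b^2) mod 13 = 4
-1728 * (4 a)^3 = -1728 * (4*1)^3 mod 13 = 12
j = 12 * 4^(-1) mod 13 = 3

j = 3 (mod 13)


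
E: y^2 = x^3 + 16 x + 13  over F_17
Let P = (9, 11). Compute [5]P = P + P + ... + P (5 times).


k = 5 = 101_2 (binary, LSB first: 101)
Double-and-add from P = (9, 11):
  bit 0 = 1: acc = O + (9, 11) = (9, 11)
  bit 1 = 0: acc unchanged = (9, 11)
  bit 2 = 1: acc = (9, 11) + (2, 6) = (2, 11)

5P = (2, 11)


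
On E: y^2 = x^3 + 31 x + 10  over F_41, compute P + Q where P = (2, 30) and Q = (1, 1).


P != Q, so use the chord formula.
s = (y2 - y1) / (x2 - x1) = (12) / (40) mod 41 = 29
x3 = s^2 - x1 - x2 mod 41 = 29^2 - 2 - 1 = 18
y3 = s (x1 - x3) - y1 mod 41 = 29 * (2 - 18) - 30 = 39

P + Q = (18, 39)


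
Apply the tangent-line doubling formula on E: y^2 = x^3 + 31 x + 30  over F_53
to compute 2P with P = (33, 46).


Doubling: s = (3 x1^2 + a) / (2 y1)
s = (3*33^2 + 31) / (2*46) mod 53 = 37
x3 = s^2 - 2 x1 mod 53 = 37^2 - 2*33 = 31
y3 = s (x1 - x3) - y1 mod 53 = 37 * (33 - 31) - 46 = 28

2P = (31, 28)


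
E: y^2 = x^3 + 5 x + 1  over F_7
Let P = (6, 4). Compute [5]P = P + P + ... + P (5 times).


k = 5 = 101_2 (binary, LSB first: 101)
Double-and-add from P = (6, 4):
  bit 0 = 1: acc = O + (6, 4) = (6, 4)
  bit 1 = 0: acc unchanged = (6, 4)
  bit 2 = 1: acc = (6, 4) + (5, 5) = (4, 1)

5P = (4, 1)


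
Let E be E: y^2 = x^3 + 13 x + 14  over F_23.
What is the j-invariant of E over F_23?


Delta = -16(4 a^3 + 27 b^2) mod 23 = 5
-1728 * (4 a)^3 = -1728 * (4*13)^3 mod 23 = 19
j = 19 * 5^(-1) mod 23 = 13

j = 13 (mod 23)


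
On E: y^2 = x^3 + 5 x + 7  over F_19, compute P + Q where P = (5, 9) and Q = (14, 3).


P != Q, so use the chord formula.
s = (y2 - y1) / (x2 - x1) = (13) / (9) mod 19 = 12
x3 = s^2 - x1 - x2 mod 19 = 12^2 - 5 - 14 = 11
y3 = s (x1 - x3) - y1 mod 19 = 12 * (5 - 11) - 9 = 14

P + Q = (11, 14)


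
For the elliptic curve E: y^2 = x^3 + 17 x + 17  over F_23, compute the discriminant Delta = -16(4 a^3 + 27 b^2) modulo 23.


4 a^3 + 27 b^2 = 4*17^3 + 27*17^2 = 19652 + 7803 = 27455
Delta = -16 * (27455) = -439280
Delta mod 23 = 20

Delta = 20 (mod 23)


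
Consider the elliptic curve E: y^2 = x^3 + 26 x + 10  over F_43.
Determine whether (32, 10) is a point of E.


Check whether y^2 = x^3 + 26 x + 10 (mod 43) for (x, y) = (32, 10).
LHS: y^2 = 10^2 mod 43 = 14
RHS: x^3 + 26 x + 10 = 32^3 + 26*32 + 10 mod 43 = 27
LHS != RHS

No, not on the curve


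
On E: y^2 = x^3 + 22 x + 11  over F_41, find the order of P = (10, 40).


Compute successive multiples of P until we hit O:
  1P = (10, 40)
  2P = (30, 23)
  3P = (9, 35)
  4P = (6, 21)
  5P = (4, 9)
  6P = (7, 37)
  7P = (25, 27)
  8P = (37, 8)
  ... (continuing to 20P)
  20P = O

ord(P) = 20


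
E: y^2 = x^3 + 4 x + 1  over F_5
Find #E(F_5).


For each x in F_5, count y with y^2 = x^3 + 4 x + 1 mod 5:
  x = 0: RHS = 1, y in [1, 4]  -> 2 point(s)
  x = 1: RHS = 1, y in [1, 4]  -> 2 point(s)
  x = 3: RHS = 0, y in [0]  -> 1 point(s)
  x = 4: RHS = 1, y in [1, 4]  -> 2 point(s)
Affine points: 7. Add the point at infinity: total = 8.

#E(F_5) = 8


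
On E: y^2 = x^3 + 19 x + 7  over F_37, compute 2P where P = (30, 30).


Doubling: s = (3 x1^2 + a) / (2 y1)
s = (3*30^2 + 19) / (2*30) mod 37 = 4
x3 = s^2 - 2 x1 mod 37 = 4^2 - 2*30 = 30
y3 = s (x1 - x3) - y1 mod 37 = 4 * (30 - 30) - 30 = 7

2P = (30, 7)


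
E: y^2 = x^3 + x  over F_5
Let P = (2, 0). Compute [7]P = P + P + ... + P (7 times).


k = 7 = 111_2 (binary, LSB first: 111)
Double-and-add from P = (2, 0):
  bit 0 = 1: acc = O + (2, 0) = (2, 0)
  bit 1 = 1: acc = (2, 0) + O = (2, 0)
  bit 2 = 1: acc = (2, 0) + O = (2, 0)

7P = (2, 0)


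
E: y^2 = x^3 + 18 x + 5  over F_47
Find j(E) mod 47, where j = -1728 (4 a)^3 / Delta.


Delta = -16(4 a^3 + 27 b^2) mod 47 = 36
-1728 * (4 a)^3 = -1728 * (4*18)^3 mod 47 = 43
j = 43 * 36^(-1) mod 47 = 26

j = 26 (mod 47)


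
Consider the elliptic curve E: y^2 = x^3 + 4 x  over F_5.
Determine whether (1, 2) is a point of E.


Check whether y^2 = x^3 + 4 x + 0 (mod 5) for (x, y) = (1, 2).
LHS: y^2 = 2^2 mod 5 = 4
RHS: x^3 + 4 x + 0 = 1^3 + 4*1 + 0 mod 5 = 0
LHS != RHS

No, not on the curve


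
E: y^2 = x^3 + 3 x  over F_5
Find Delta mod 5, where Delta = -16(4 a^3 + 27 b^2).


4 a^3 + 27 b^2 = 4*3^3 + 27*0^2 = 108 + 0 = 108
Delta = -16 * (108) = -1728
Delta mod 5 = 2

Delta = 2 (mod 5)


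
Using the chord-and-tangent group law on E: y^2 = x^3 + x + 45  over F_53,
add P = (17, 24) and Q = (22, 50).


P != Q, so use the chord formula.
s = (y2 - y1) / (x2 - x1) = (26) / (5) mod 53 = 37
x3 = s^2 - x1 - x2 mod 53 = 37^2 - 17 - 22 = 5
y3 = s (x1 - x3) - y1 mod 53 = 37 * (17 - 5) - 24 = 49

P + Q = (5, 49)


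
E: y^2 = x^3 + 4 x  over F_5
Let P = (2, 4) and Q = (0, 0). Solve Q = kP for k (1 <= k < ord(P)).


Enumerate multiples of P until we hit Q = (0, 0):
  1P = (2, 4)
  2P = (0, 0)
Match found at i = 2.

k = 2


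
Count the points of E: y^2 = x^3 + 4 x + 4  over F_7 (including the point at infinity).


For each x in F_7, count y with y^2 = x^3 + 4 x + 4 mod 7:
  x = 0: RHS = 4, y in [2, 5]  -> 2 point(s)
  x = 1: RHS = 2, y in [3, 4]  -> 2 point(s)
  x = 3: RHS = 1, y in [1, 6]  -> 2 point(s)
  x = 4: RHS = 0, y in [0]  -> 1 point(s)
  x = 5: RHS = 2, y in [3, 4]  -> 2 point(s)
Affine points: 9. Add the point at infinity: total = 10.

#E(F_7) = 10


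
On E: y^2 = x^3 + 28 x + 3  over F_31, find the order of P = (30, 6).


Compute successive multiples of P until we hit O:
  1P = (30, 6)
  2P = (2, 25)
  3P = (15, 27)
  4P = (14, 15)
  5P = (1, 30)
  6P = (20, 21)
  7P = (22, 13)
  8P = (19, 27)
  ... (continuing to 25P)
  25P = O

ord(P) = 25


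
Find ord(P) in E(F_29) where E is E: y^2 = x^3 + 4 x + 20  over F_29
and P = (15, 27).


Compute successive multiples of P until we hit O:
  1P = (15, 27)
  2P = (8, 10)
  3P = (19, 13)
  4P = (0, 22)
  5P = (27, 27)
  6P = (16, 2)
  7P = (14, 6)
  8P = (6, 17)
  ... (continuing to 37P)
  37P = O

ord(P) = 37


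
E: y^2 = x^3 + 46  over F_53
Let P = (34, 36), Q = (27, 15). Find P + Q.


P != Q, so use the chord formula.
s = (y2 - y1) / (x2 - x1) = (32) / (46) mod 53 = 3
x3 = s^2 - x1 - x2 mod 53 = 3^2 - 34 - 27 = 1
y3 = s (x1 - x3) - y1 mod 53 = 3 * (34 - 1) - 36 = 10

P + Q = (1, 10)


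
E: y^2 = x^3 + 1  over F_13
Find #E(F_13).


For each x in F_13, count y with y^2 = x^3 + 0 x + 1 mod 13:
  x = 0: RHS = 1, y in [1, 12]  -> 2 point(s)
  x = 2: RHS = 9, y in [3, 10]  -> 2 point(s)
  x = 4: RHS = 0, y in [0]  -> 1 point(s)
  x = 5: RHS = 9, y in [3, 10]  -> 2 point(s)
  x = 6: RHS = 9, y in [3, 10]  -> 2 point(s)
  x = 10: RHS = 0, y in [0]  -> 1 point(s)
  x = 12: RHS = 0, y in [0]  -> 1 point(s)
Affine points: 11. Add the point at infinity: total = 12.

#E(F_13) = 12


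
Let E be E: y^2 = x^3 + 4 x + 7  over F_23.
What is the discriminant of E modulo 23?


4 a^3 + 27 b^2 = 4*4^3 + 27*7^2 = 256 + 1323 = 1579
Delta = -16 * (1579) = -25264
Delta mod 23 = 13

Delta = 13 (mod 23)


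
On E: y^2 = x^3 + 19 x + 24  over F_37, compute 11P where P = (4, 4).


k = 11 = 1011_2 (binary, LSB first: 1101)
Double-and-add from P = (4, 4):
  bit 0 = 1: acc = O + (4, 4) = (4, 4)
  bit 1 = 1: acc = (4, 4) + (13, 27) = (11, 11)
  bit 2 = 0: acc unchanged = (11, 11)
  bit 3 = 1: acc = (11, 11) + (2, 25) = (15, 24)

11P = (15, 24)


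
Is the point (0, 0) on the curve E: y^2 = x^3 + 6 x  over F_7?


Check whether y^2 = x^3 + 6 x + 0 (mod 7) for (x, y) = (0, 0).
LHS: y^2 = 0^2 mod 7 = 0
RHS: x^3 + 6 x + 0 = 0^3 + 6*0 + 0 mod 7 = 0
LHS = RHS

Yes, on the curve


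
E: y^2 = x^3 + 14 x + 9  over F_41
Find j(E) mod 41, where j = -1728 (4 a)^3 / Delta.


Delta = -16(4 a^3 + 27 b^2) mod 41 = 9
-1728 * (4 a)^3 = -1728 * (4*14)^3 mod 41 = 4
j = 4 * 9^(-1) mod 41 = 5

j = 5 (mod 41)


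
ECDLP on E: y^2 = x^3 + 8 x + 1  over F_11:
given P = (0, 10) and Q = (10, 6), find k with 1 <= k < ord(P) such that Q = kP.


Enumerate multiples of P until we hit Q = (10, 6):
  1P = (0, 10)
  2P = (5, 10)
  3P = (6, 1)
  4P = (10, 5)
  5P = (4, 3)
  6P = (8, 4)
  7P = (7, 9)
  8P = (2, 6)
  9P = (2, 5)
  10P = (7, 2)
  11P = (8, 7)
  12P = (4, 8)
  13P = (10, 6)
Match found at i = 13.

k = 13


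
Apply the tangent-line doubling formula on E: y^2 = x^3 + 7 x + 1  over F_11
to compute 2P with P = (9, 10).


Doubling: s = (3 x1^2 + a) / (2 y1)
s = (3*9^2 + 7) / (2*10) mod 11 = 7
x3 = s^2 - 2 x1 mod 11 = 7^2 - 2*9 = 9
y3 = s (x1 - x3) - y1 mod 11 = 7 * (9 - 9) - 10 = 1

2P = (9, 1)


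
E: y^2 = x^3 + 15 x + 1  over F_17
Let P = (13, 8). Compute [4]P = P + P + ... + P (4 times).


k = 4 = 100_2 (binary, LSB first: 001)
Double-and-add from P = (13, 8):
  bit 0 = 0: acc unchanged = O
  bit 1 = 0: acc unchanged = O
  bit 2 = 1: acc = O + (0, 16) = (0, 16)

4P = (0, 16)


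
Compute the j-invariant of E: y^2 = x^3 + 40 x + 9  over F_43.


Delta = -16(4 a^3 + 27 b^2) mod 43 = 18
-1728 * (4 a)^3 = -1728 * (4*40)^3 mod 43 = 21
j = 21 * 18^(-1) mod 43 = 37

j = 37 (mod 43)


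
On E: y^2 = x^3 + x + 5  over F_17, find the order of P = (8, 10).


Compute successive multiples of P until we hit O:
  1P = (8, 10)
  2P = (5, 13)
  3P = (5, 4)
  4P = (8, 7)
  5P = O

ord(P) = 5


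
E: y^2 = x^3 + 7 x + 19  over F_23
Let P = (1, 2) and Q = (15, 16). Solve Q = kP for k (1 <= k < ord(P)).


Enumerate multiples of P until we hit Q = (15, 16):
  1P = (1, 2)
  2P = (10, 10)
  3P = (2, 15)
  4P = (5, 15)
  5P = (6, 22)
  6P = (9, 12)
  7P = (16, 8)
  8P = (8, 9)
  9P = (15, 7)
  10P = (11, 1)
  11P = (14, 20)
  12P = (14, 3)
  13P = (11, 22)
  14P = (15, 16)
Match found at i = 14.

k = 14


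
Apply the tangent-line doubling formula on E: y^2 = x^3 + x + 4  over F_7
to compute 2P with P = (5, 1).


Doubling: s = (3 x1^2 + a) / (2 y1)
s = (3*5^2 + 1) / (2*1) mod 7 = 3
x3 = s^2 - 2 x1 mod 7 = 3^2 - 2*5 = 6
y3 = s (x1 - x3) - y1 mod 7 = 3 * (5 - 6) - 1 = 3

2P = (6, 3)


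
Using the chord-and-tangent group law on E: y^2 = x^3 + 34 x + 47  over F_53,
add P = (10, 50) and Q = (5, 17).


P != Q, so use the chord formula.
s = (y2 - y1) / (x2 - x1) = (20) / (48) mod 53 = 49
x3 = s^2 - x1 - x2 mod 53 = 49^2 - 10 - 5 = 1
y3 = s (x1 - x3) - y1 mod 53 = 49 * (10 - 1) - 50 = 20

P + Q = (1, 20)


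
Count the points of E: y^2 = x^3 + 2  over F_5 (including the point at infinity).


For each x in F_5, count y with y^2 = x^3 + 0 x + 2 mod 5:
  x = 2: RHS = 0, y in [0]  -> 1 point(s)
  x = 3: RHS = 4, y in [2, 3]  -> 2 point(s)
  x = 4: RHS = 1, y in [1, 4]  -> 2 point(s)
Affine points: 5. Add the point at infinity: total = 6.

#E(F_5) = 6


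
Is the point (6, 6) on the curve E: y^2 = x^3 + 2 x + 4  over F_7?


Check whether y^2 = x^3 + 2 x + 4 (mod 7) for (x, y) = (6, 6).
LHS: y^2 = 6^2 mod 7 = 1
RHS: x^3 + 2 x + 4 = 6^3 + 2*6 + 4 mod 7 = 1
LHS = RHS

Yes, on the curve


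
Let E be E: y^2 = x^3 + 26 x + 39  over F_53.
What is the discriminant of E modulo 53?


4 a^3 + 27 b^2 = 4*26^3 + 27*39^2 = 70304 + 41067 = 111371
Delta = -16 * (111371) = -1781936
Delta mod 53 = 30

Delta = 30 (mod 53)


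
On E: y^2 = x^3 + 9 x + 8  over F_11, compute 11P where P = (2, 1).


k = 11 = 1011_2 (binary, LSB first: 1101)
Double-and-add from P = (2, 1):
  bit 0 = 1: acc = O + (2, 1) = (2, 1)
  bit 1 = 1: acc = (2, 1) + (10, 3) = (8, 3)
  bit 2 = 0: acc unchanged = (8, 3)
  bit 3 = 1: acc = (8, 3) + (4, 3) = (10, 8)

11P = (10, 8)


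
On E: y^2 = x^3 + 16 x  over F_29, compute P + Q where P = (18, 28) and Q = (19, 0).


P != Q, so use the chord formula.
s = (y2 - y1) / (x2 - x1) = (1) / (1) mod 29 = 1
x3 = s^2 - x1 - x2 mod 29 = 1^2 - 18 - 19 = 22
y3 = s (x1 - x3) - y1 mod 29 = 1 * (18 - 22) - 28 = 26

P + Q = (22, 26)


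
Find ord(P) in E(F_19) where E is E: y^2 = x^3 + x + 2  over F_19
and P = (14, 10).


Compute successive multiples of P until we hit O:
  1P = (14, 10)
  2P = (10, 9)
  3P = (1, 17)
  4P = (8, 16)
  5P = (17, 12)
  6P = (18, 0)
  7P = (17, 7)
  8P = (8, 3)
  ... (continuing to 12P)
  12P = O

ord(P) = 12


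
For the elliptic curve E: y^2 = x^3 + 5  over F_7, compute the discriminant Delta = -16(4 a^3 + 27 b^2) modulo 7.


4 a^3 + 27 b^2 = 4*0^3 + 27*5^2 = 0 + 675 = 675
Delta = -16 * (675) = -10800
Delta mod 7 = 1

Delta = 1 (mod 7)


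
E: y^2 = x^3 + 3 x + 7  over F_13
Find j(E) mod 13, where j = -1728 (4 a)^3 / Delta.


Delta = -16(4 a^3 + 27 b^2) mod 13 = 10
-1728 * (4 a)^3 = -1728 * (4*3)^3 mod 13 = 12
j = 12 * 10^(-1) mod 13 = 9

j = 9 (mod 13)


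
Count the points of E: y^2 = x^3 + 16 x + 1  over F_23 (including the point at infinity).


For each x in F_23, count y with y^2 = x^3 + 16 x + 1 mod 23:
  x = 0: RHS = 1, y in [1, 22]  -> 2 point(s)
  x = 1: RHS = 18, y in [8, 15]  -> 2 point(s)
  x = 2: RHS = 18, y in [8, 15]  -> 2 point(s)
  x = 9: RHS = 0, y in [0]  -> 1 point(s)
  x = 11: RHS = 13, y in [6, 17]  -> 2 point(s)
  x = 12: RHS = 12, y in [9, 14]  -> 2 point(s)
  x = 14: RHS = 2, y in [5, 18]  -> 2 point(s)
  x = 16: RHS = 6, y in [11, 12]  -> 2 point(s)
  x = 18: RHS = 3, y in [7, 16]  -> 2 point(s)
  x = 20: RHS = 18, y in [8, 15]  -> 2 point(s)
Affine points: 19. Add the point at infinity: total = 20.

#E(F_23) = 20


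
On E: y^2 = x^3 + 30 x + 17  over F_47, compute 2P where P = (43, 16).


Doubling: s = (3 x1^2 + a) / (2 y1)
s = (3*43^2 + 30) / (2*16) mod 47 = 23
x3 = s^2 - 2 x1 mod 47 = 23^2 - 2*43 = 20
y3 = s (x1 - x3) - y1 mod 47 = 23 * (43 - 20) - 16 = 43

2P = (20, 43)


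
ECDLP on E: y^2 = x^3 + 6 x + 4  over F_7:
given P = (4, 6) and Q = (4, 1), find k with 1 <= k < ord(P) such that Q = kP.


Enumerate multiples of P until we hit Q = (4, 1):
  1P = (4, 6)
  2P = (0, 5)
  3P = (0, 2)
  4P = (4, 1)
Match found at i = 4.

k = 4


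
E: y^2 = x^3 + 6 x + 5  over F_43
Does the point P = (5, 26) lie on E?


Check whether y^2 = x^3 + 6 x + 5 (mod 43) for (x, y) = (5, 26).
LHS: y^2 = 26^2 mod 43 = 31
RHS: x^3 + 6 x + 5 = 5^3 + 6*5 + 5 mod 43 = 31
LHS = RHS

Yes, on the curve


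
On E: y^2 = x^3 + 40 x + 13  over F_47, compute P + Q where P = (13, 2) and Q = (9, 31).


P != Q, so use the chord formula.
s = (y2 - y1) / (x2 - x1) = (29) / (43) mod 47 = 28
x3 = s^2 - x1 - x2 mod 47 = 28^2 - 13 - 9 = 10
y3 = s (x1 - x3) - y1 mod 47 = 28 * (13 - 10) - 2 = 35

P + Q = (10, 35)


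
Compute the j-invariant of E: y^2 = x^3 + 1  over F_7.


Delta = -16(4 a^3 + 27 b^2) mod 7 = 2
-1728 * (4 a)^3 = -1728 * (4*0)^3 mod 7 = 0
j = 0 * 2^(-1) mod 7 = 0

j = 0 (mod 7)


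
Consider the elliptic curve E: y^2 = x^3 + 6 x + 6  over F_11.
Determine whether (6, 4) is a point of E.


Check whether y^2 = x^3 + 6 x + 6 (mod 11) for (x, y) = (6, 4).
LHS: y^2 = 4^2 mod 11 = 5
RHS: x^3 + 6 x + 6 = 6^3 + 6*6 + 6 mod 11 = 5
LHS = RHS

Yes, on the curve


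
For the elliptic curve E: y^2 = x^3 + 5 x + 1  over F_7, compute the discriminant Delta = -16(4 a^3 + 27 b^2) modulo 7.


4 a^3 + 27 b^2 = 4*5^3 + 27*1^2 = 500 + 27 = 527
Delta = -16 * (527) = -8432
Delta mod 7 = 3

Delta = 3 (mod 7)


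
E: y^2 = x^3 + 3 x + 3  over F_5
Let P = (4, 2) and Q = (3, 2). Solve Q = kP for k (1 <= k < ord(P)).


Enumerate multiples of P until we hit Q = (3, 2):
  1P = (4, 2)
  2P = (3, 2)
Match found at i = 2.

k = 2


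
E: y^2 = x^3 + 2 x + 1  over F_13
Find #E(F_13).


For each x in F_13, count y with y^2 = x^3 + 2 x + 1 mod 13:
  x = 0: RHS = 1, y in [1, 12]  -> 2 point(s)
  x = 1: RHS = 4, y in [2, 11]  -> 2 point(s)
  x = 2: RHS = 0, y in [0]  -> 1 point(s)
  x = 8: RHS = 9, y in [3, 10]  -> 2 point(s)
Affine points: 7. Add the point at infinity: total = 8.

#E(F_13) = 8


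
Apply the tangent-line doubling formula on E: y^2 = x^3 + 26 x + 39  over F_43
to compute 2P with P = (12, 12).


Doubling: s = (3 x1^2 + a) / (2 y1)
s = (3*12^2 + 26) / (2*12) mod 43 = 37
x3 = s^2 - 2 x1 mod 43 = 37^2 - 2*12 = 12
y3 = s (x1 - x3) - y1 mod 43 = 37 * (12 - 12) - 12 = 31

2P = (12, 31)


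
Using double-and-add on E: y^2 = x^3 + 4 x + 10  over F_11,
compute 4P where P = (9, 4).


k = 4 = 100_2 (binary, LSB first: 001)
Double-and-add from P = (9, 4):
  bit 0 = 0: acc unchanged = O
  bit 1 = 0: acc unchanged = O
  bit 2 = 1: acc = O + (9, 7) = (9, 7)

4P = (9, 7)


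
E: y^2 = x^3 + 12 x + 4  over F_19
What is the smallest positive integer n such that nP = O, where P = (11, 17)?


Compute successive multiples of P until we hit O:
  1P = (11, 17)
  2P = (14, 3)
  3P = (1, 6)
  4P = (16, 6)
  5P = (9, 9)
  6P = (15, 5)
  7P = (2, 13)
  8P = (13, 18)
  ... (continuing to 23P)
  23P = O

ord(P) = 23


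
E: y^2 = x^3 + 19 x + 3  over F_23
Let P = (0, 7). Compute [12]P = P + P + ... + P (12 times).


k = 12 = 1100_2 (binary, LSB first: 0011)
Double-and-add from P = (0, 7):
  bit 0 = 0: acc unchanged = O
  bit 1 = 0: acc unchanged = O
  bit 2 = 1: acc = O + (17, 8) = (17, 8)
  bit 3 = 1: acc = (17, 8) + (14, 0) = (17, 15)

12P = (17, 15)


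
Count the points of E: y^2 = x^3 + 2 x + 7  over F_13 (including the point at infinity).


For each x in F_13, count y with y^2 = x^3 + 2 x + 7 mod 13:
  x = 1: RHS = 10, y in [6, 7]  -> 2 point(s)
  x = 3: RHS = 1, y in [1, 12]  -> 2 point(s)
  x = 4: RHS = 1, y in [1, 12]  -> 2 point(s)
  x = 5: RHS = 12, y in [5, 8]  -> 2 point(s)
  x = 6: RHS = 1, y in [1, 12]  -> 2 point(s)
  x = 7: RHS = 0, y in [0]  -> 1 point(s)
  x = 9: RHS = 0, y in [0]  -> 1 point(s)
  x = 10: RHS = 0, y in [0]  -> 1 point(s)
  x = 12: RHS = 4, y in [2, 11]  -> 2 point(s)
Affine points: 15. Add the point at infinity: total = 16.

#E(F_13) = 16


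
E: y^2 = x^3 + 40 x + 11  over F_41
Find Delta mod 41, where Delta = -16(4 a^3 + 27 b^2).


4 a^3 + 27 b^2 = 4*40^3 + 27*11^2 = 256000 + 3267 = 259267
Delta = -16 * (259267) = -4148272
Delta mod 41 = 26

Delta = 26 (mod 41)


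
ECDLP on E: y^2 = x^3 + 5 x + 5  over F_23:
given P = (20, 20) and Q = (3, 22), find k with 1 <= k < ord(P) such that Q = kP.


Enumerate multiples of P until we hit Q = (3, 22):
  1P = (20, 20)
  2P = (14, 17)
  3P = (18, 4)
  4P = (3, 1)
  5P = (3, 22)
Match found at i = 5.

k = 5


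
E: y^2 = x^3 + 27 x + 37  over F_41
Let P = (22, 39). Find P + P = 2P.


Doubling: s = (3 x1^2 + a) / (2 y1)
s = (3*22^2 + 27) / (2*39) mod 41 = 30
x3 = s^2 - 2 x1 mod 41 = 30^2 - 2*22 = 36
y3 = s (x1 - x3) - y1 mod 41 = 30 * (22 - 36) - 39 = 33

2P = (36, 33)


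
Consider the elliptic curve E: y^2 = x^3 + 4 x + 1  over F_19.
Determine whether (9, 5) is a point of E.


Check whether y^2 = x^3 + 4 x + 1 (mod 19) for (x, y) = (9, 5).
LHS: y^2 = 5^2 mod 19 = 6
RHS: x^3 + 4 x + 1 = 9^3 + 4*9 + 1 mod 19 = 6
LHS = RHS

Yes, on the curve


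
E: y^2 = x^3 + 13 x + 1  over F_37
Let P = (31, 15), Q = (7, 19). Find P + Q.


P != Q, so use the chord formula.
s = (y2 - y1) / (x2 - x1) = (4) / (13) mod 37 = 6
x3 = s^2 - x1 - x2 mod 37 = 6^2 - 31 - 7 = 35
y3 = s (x1 - x3) - y1 mod 37 = 6 * (31 - 35) - 15 = 35

P + Q = (35, 35)


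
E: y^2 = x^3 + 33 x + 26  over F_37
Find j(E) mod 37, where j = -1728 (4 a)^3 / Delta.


Delta = -16(4 a^3 + 27 b^2) mod 37 = 35
-1728 * (4 a)^3 = -1728 * (4*33)^3 mod 37 = 10
j = 10 * 35^(-1) mod 37 = 32

j = 32 (mod 37)


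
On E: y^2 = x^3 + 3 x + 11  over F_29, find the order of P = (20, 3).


Compute successive multiples of P until we hit O:
  1P = (20, 3)
  2P = (17, 4)
  3P = (5, 21)
  4P = (24, 25)
  5P = (8, 5)
  6P = (26, 27)
  7P = (28, 23)
  8P = (9, 10)
  ... (continuing to 18P)
  18P = O

ord(P) = 18


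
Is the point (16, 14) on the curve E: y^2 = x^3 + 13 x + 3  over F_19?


Check whether y^2 = x^3 + 13 x + 3 (mod 19) for (x, y) = (16, 14).
LHS: y^2 = 14^2 mod 19 = 6
RHS: x^3 + 13 x + 3 = 16^3 + 13*16 + 3 mod 19 = 13
LHS != RHS

No, not on the curve


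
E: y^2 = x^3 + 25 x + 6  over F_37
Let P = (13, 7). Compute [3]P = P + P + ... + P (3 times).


k = 3 = 11_2 (binary, LSB first: 11)
Double-and-add from P = (13, 7):
  bit 0 = 1: acc = O + (13, 7) = (13, 7)
  bit 1 = 1: acc = (13, 7) + (12, 31) = (33, 29)

3P = (33, 29)


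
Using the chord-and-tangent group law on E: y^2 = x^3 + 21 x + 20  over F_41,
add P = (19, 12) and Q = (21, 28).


P != Q, so use the chord formula.
s = (y2 - y1) / (x2 - x1) = (16) / (2) mod 41 = 8
x3 = s^2 - x1 - x2 mod 41 = 8^2 - 19 - 21 = 24
y3 = s (x1 - x3) - y1 mod 41 = 8 * (19 - 24) - 12 = 30

P + Q = (24, 30)


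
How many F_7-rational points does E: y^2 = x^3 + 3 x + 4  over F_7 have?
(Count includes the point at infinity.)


For each x in F_7, count y with y^2 = x^3 + 3 x + 4 mod 7:
  x = 0: RHS = 4, y in [2, 5]  -> 2 point(s)
  x = 1: RHS = 1, y in [1, 6]  -> 2 point(s)
  x = 2: RHS = 4, y in [2, 5]  -> 2 point(s)
  x = 5: RHS = 4, y in [2, 5]  -> 2 point(s)
  x = 6: RHS = 0, y in [0]  -> 1 point(s)
Affine points: 9. Add the point at infinity: total = 10.

#E(F_7) = 10


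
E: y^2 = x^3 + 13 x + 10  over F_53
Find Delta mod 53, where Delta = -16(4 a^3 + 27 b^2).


4 a^3 + 27 b^2 = 4*13^3 + 27*10^2 = 8788 + 2700 = 11488
Delta = -16 * (11488) = -183808
Delta mod 53 = 49

Delta = 49 (mod 53)


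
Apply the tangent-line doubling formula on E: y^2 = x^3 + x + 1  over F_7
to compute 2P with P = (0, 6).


Doubling: s = (3 x1^2 + a) / (2 y1)
s = (3*0^2 + 1) / (2*6) mod 7 = 3
x3 = s^2 - 2 x1 mod 7 = 3^2 - 2*0 = 2
y3 = s (x1 - x3) - y1 mod 7 = 3 * (0 - 2) - 6 = 2

2P = (2, 2)


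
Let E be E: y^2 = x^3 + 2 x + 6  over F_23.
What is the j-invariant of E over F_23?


Delta = -16(4 a^3 + 27 b^2) mod 23 = 13
-1728 * (4 a)^3 = -1728 * (4*2)^3 mod 23 = 5
j = 5 * 13^(-1) mod 23 = 11

j = 11 (mod 23)


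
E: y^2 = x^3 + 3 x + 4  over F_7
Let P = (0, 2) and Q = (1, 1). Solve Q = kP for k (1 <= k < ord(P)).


Enumerate multiples of P until we hit Q = (1, 1):
  1P = (0, 2)
  2P = (1, 6)
  3P = (1, 1)
Match found at i = 3.

k = 3


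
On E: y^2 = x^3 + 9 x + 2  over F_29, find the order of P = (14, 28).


Compute successive multiples of P until we hit O:
  1P = (14, 28)
  2P = (8, 8)
  3P = (2, 12)
  4P = (18, 15)
  5P = (13, 5)
  6P = (9, 0)
  7P = (13, 24)
  8P = (18, 14)
  ... (continuing to 12P)
  12P = O

ord(P) = 12


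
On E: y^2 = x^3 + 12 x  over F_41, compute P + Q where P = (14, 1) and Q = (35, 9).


P != Q, so use the chord formula.
s = (y2 - y1) / (x2 - x1) = (8) / (21) mod 41 = 16
x3 = s^2 - x1 - x2 mod 41 = 16^2 - 14 - 35 = 2
y3 = s (x1 - x3) - y1 mod 41 = 16 * (14 - 2) - 1 = 27

P + Q = (2, 27)


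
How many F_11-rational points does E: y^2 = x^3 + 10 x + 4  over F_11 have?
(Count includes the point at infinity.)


For each x in F_11, count y with y^2 = x^3 + 10 x + 4 mod 11:
  x = 0: RHS = 4, y in [2, 9]  -> 2 point(s)
  x = 1: RHS = 4, y in [2, 9]  -> 2 point(s)
  x = 4: RHS = 9, y in [3, 8]  -> 2 point(s)
  x = 5: RHS = 3, y in [5, 6]  -> 2 point(s)
  x = 6: RHS = 5, y in [4, 7]  -> 2 point(s)
  x = 9: RHS = 9, y in [3, 8]  -> 2 point(s)
  x = 10: RHS = 4, y in [2, 9]  -> 2 point(s)
Affine points: 14. Add the point at infinity: total = 15.

#E(F_11) = 15


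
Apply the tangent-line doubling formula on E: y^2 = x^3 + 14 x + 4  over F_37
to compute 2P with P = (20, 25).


Doubling: s = (3 x1^2 + a) / (2 y1)
s = (3*20^2 + 14) / (2*25) mod 37 = 8
x3 = s^2 - 2 x1 mod 37 = 8^2 - 2*20 = 24
y3 = s (x1 - x3) - y1 mod 37 = 8 * (20 - 24) - 25 = 17

2P = (24, 17)


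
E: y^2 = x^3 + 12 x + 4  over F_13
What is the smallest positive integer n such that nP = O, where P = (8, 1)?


Compute successive multiples of P until we hit O:
  1P = (8, 1)
  2P = (1, 11)
  3P = (1, 2)
  4P = (8, 12)
  5P = O

ord(P) = 5


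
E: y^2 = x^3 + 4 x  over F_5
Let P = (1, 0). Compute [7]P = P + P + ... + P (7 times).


k = 7 = 111_2 (binary, LSB first: 111)
Double-and-add from P = (1, 0):
  bit 0 = 1: acc = O + (1, 0) = (1, 0)
  bit 1 = 1: acc = (1, 0) + O = (1, 0)
  bit 2 = 1: acc = (1, 0) + O = (1, 0)

7P = (1, 0)


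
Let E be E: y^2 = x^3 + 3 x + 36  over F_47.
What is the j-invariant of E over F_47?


Delta = -16(4 a^3 + 27 b^2) mod 47 = 3
-1728 * (4 a)^3 = -1728 * (4*3)^3 mod 47 = 20
j = 20 * 3^(-1) mod 47 = 38

j = 38 (mod 47)


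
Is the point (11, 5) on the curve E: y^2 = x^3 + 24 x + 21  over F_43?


Check whether y^2 = x^3 + 24 x + 21 (mod 43) for (x, y) = (11, 5).
LHS: y^2 = 5^2 mod 43 = 25
RHS: x^3 + 24 x + 21 = 11^3 + 24*11 + 21 mod 43 = 25
LHS = RHS

Yes, on the curve


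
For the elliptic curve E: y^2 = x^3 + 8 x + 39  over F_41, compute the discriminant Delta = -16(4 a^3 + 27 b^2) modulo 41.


4 a^3 + 27 b^2 = 4*8^3 + 27*39^2 = 2048 + 41067 = 43115
Delta = -16 * (43115) = -689840
Delta mod 41 = 26

Delta = 26 (mod 41)


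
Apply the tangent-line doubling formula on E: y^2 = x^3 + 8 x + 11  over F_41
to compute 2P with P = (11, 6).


Doubling: s = (3 x1^2 + a) / (2 y1)
s = (3*11^2 + 8) / (2*6) mod 41 = 7
x3 = s^2 - 2 x1 mod 41 = 7^2 - 2*11 = 27
y3 = s (x1 - x3) - y1 mod 41 = 7 * (11 - 27) - 6 = 5

2P = (27, 5)


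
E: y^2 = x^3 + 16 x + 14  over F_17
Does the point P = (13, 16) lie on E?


Check whether y^2 = x^3 + 16 x + 14 (mod 17) for (x, y) = (13, 16).
LHS: y^2 = 16^2 mod 17 = 1
RHS: x^3 + 16 x + 14 = 13^3 + 16*13 + 14 mod 17 = 5
LHS != RHS

No, not on the curve


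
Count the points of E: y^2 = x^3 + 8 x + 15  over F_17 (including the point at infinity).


For each x in F_17, count y with y^2 = x^3 + 8 x + 15 mod 17:
  x = 0: RHS = 15, y in [7, 10]  -> 2 point(s)
  x = 3: RHS = 15, y in [7, 10]  -> 2 point(s)
  x = 4: RHS = 9, y in [3, 14]  -> 2 point(s)
  x = 8: RHS = 13, y in [8, 9]  -> 2 point(s)
  x = 9: RHS = 0, y in [0]  -> 1 point(s)
  x = 13: RHS = 4, y in [2, 15]  -> 2 point(s)
  x = 14: RHS = 15, y in [7, 10]  -> 2 point(s)
  x = 15: RHS = 8, y in [5, 12]  -> 2 point(s)
Affine points: 15. Add the point at infinity: total = 16.

#E(F_17) = 16


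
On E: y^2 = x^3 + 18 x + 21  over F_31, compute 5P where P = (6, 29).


k = 5 = 101_2 (binary, LSB first: 101)
Double-and-add from P = (6, 29):
  bit 0 = 1: acc = O + (6, 29) = (6, 29)
  bit 1 = 0: acc unchanged = (6, 29)
  bit 2 = 1: acc = (6, 29) + (5, 9) = (17, 30)

5P = (17, 30)


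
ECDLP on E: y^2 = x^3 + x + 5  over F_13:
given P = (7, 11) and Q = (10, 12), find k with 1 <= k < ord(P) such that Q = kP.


Enumerate multiples of P until we hit Q = (10, 12):
  1P = (7, 11)
  2P = (3, 10)
  3P = (12, 4)
  4P = (10, 1)
  5P = (10, 12)
Match found at i = 5.

k = 5


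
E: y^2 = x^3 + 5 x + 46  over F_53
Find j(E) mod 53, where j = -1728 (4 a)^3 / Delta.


Delta = -16(4 a^3 + 27 b^2) mod 53 = 35
-1728 * (4 a)^3 = -1728 * (4*5)^3 mod 53 = 43
j = 43 * 35^(-1) mod 53 = 30

j = 30 (mod 53)


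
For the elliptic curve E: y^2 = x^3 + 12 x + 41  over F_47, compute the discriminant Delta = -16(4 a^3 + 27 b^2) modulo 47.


4 a^3 + 27 b^2 = 4*12^3 + 27*41^2 = 6912 + 45387 = 52299
Delta = -16 * (52299) = -836784
Delta mod 47 = 4

Delta = 4 (mod 47)


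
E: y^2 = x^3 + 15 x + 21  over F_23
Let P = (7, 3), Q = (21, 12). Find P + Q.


P != Q, so use the chord formula.
s = (y2 - y1) / (x2 - x1) = (9) / (14) mod 23 = 22
x3 = s^2 - x1 - x2 mod 23 = 22^2 - 7 - 21 = 19
y3 = s (x1 - x3) - y1 mod 23 = 22 * (7 - 19) - 3 = 9

P + Q = (19, 9)


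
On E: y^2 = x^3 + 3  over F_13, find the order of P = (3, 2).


Compute successive multiples of P until we hit O:
  1P = (3, 2)
  2P = (3, 11)
  3P = O

ord(P) = 3


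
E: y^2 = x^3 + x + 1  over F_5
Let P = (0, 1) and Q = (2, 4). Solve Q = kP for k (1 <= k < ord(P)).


Enumerate multiples of P until we hit Q = (2, 4):
  1P = (0, 1)
  2P = (4, 2)
  3P = (2, 1)
  4P = (3, 4)
  5P = (3, 1)
  6P = (2, 4)
Match found at i = 6.

k = 6


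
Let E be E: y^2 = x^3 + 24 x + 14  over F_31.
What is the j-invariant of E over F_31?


Delta = -16(4 a^3 + 27 b^2) mod 31 = 24
-1728 * (4 a)^3 = -1728 * (4*24)^3 mod 31 = 30
j = 30 * 24^(-1) mod 31 = 9

j = 9 (mod 31)


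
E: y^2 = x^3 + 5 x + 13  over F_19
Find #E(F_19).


For each x in F_19, count y with y^2 = x^3 + 5 x + 13 mod 19:
  x = 1: RHS = 0, y in [0]  -> 1 point(s)
  x = 3: RHS = 17, y in [6, 13]  -> 2 point(s)
  x = 5: RHS = 11, y in [7, 12]  -> 2 point(s)
  x = 7: RHS = 11, y in [7, 12]  -> 2 point(s)
  x = 15: RHS = 5, y in [9, 10]  -> 2 point(s)
  x = 16: RHS = 9, y in [3, 16]  -> 2 point(s)
  x = 18: RHS = 7, y in [8, 11]  -> 2 point(s)
Affine points: 13. Add the point at infinity: total = 14.

#E(F_19) = 14


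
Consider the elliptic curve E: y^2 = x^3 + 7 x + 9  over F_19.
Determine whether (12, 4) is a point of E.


Check whether y^2 = x^3 + 7 x + 9 (mod 19) for (x, y) = (12, 4).
LHS: y^2 = 4^2 mod 19 = 16
RHS: x^3 + 7 x + 9 = 12^3 + 7*12 + 9 mod 19 = 16
LHS = RHS

Yes, on the curve


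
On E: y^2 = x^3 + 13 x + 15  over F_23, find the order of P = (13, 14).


Compute successive multiples of P until we hit O:
  1P = (13, 14)
  2P = (3, 14)
  3P = (7, 9)
  4P = (12, 6)
  5P = (16, 8)
  6P = (21, 2)
  7P = (20, 8)
  8P = (2, 16)
  ... (continuing to 27P)
  27P = O

ord(P) = 27


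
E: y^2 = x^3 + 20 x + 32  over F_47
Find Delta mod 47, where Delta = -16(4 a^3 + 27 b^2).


4 a^3 + 27 b^2 = 4*20^3 + 27*32^2 = 32000 + 27648 = 59648
Delta = -16 * (59648) = -954368
Delta mod 47 = 14

Delta = 14 (mod 47)


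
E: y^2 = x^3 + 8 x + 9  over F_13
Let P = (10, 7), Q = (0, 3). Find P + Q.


P != Q, so use the chord formula.
s = (y2 - y1) / (x2 - x1) = (9) / (3) mod 13 = 3
x3 = s^2 - x1 - x2 mod 13 = 3^2 - 10 - 0 = 12
y3 = s (x1 - x3) - y1 mod 13 = 3 * (10 - 12) - 7 = 0

P + Q = (12, 0)


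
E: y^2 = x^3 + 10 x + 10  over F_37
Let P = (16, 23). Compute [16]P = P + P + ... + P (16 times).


k = 16 = 10000_2 (binary, LSB first: 00001)
Double-and-add from P = (16, 23):
  bit 0 = 0: acc unchanged = O
  bit 1 = 0: acc unchanged = O
  bit 2 = 0: acc unchanged = O
  bit 3 = 0: acc unchanged = O
  bit 4 = 1: acc = O + (26, 7) = (26, 7)

16P = (26, 7)


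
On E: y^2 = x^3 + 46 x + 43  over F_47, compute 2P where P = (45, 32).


Doubling: s = (3 x1^2 + a) / (2 y1)
s = (3*45^2 + 46) / (2*32) mod 47 = 20
x3 = s^2 - 2 x1 mod 47 = 20^2 - 2*45 = 28
y3 = s (x1 - x3) - y1 mod 47 = 20 * (45 - 28) - 32 = 26

2P = (28, 26)


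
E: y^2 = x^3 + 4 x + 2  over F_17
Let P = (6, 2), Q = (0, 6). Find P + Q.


P != Q, so use the chord formula.
s = (y2 - y1) / (x2 - x1) = (4) / (11) mod 17 = 5
x3 = s^2 - x1 - x2 mod 17 = 5^2 - 6 - 0 = 2
y3 = s (x1 - x3) - y1 mod 17 = 5 * (6 - 2) - 2 = 1

P + Q = (2, 1)


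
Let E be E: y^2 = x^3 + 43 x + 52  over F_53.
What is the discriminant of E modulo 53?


4 a^3 + 27 b^2 = 4*43^3 + 27*52^2 = 318028 + 73008 = 391036
Delta = -16 * (391036) = -6256576
Delta mod 53 = 21

Delta = 21 (mod 53)


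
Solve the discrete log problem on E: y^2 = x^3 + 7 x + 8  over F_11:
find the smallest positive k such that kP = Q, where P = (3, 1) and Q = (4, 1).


Enumerate multiples of P until we hit Q = (4, 1):
  1P = (3, 1)
  2P = (8, 2)
  3P = (4, 1)
Match found at i = 3.

k = 3


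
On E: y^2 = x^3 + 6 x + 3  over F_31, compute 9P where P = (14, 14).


k = 9 = 1001_2 (binary, LSB first: 1001)
Double-and-add from P = (14, 14):
  bit 0 = 1: acc = O + (14, 14) = (14, 14)
  bit 1 = 0: acc unchanged = (14, 14)
  bit 2 = 0: acc unchanged = (14, 14)
  bit 3 = 1: acc = (14, 14) + (29, 13) = (23, 30)

9P = (23, 30)


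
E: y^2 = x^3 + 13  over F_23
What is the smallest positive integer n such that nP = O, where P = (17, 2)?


Compute successive multiples of P until we hit O:
  1P = (17, 2)
  2P = (5, 0)
  3P = (17, 21)
  4P = O

ord(P) = 4


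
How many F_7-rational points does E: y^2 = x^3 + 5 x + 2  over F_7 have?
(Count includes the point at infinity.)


For each x in F_7, count y with y^2 = x^3 + 5 x + 2 mod 7:
  x = 0: RHS = 2, y in [3, 4]  -> 2 point(s)
  x = 1: RHS = 1, y in [1, 6]  -> 2 point(s)
  x = 3: RHS = 2, y in [3, 4]  -> 2 point(s)
  x = 4: RHS = 2, y in [3, 4]  -> 2 point(s)
Affine points: 8. Add the point at infinity: total = 9.

#E(F_7) = 9


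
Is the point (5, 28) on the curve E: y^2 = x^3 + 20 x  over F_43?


Check whether y^2 = x^3 + 20 x + 0 (mod 43) for (x, y) = (5, 28).
LHS: y^2 = 28^2 mod 43 = 10
RHS: x^3 + 20 x + 0 = 5^3 + 20*5 + 0 mod 43 = 10
LHS = RHS

Yes, on the curve
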